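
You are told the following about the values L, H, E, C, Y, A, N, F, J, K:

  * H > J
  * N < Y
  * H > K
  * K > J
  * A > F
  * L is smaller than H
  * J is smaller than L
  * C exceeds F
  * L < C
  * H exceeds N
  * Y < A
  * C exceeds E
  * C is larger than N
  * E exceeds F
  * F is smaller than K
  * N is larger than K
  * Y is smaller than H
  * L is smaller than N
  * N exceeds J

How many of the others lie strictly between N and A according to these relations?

The relations place N below A. An element lies strictly between them when it is forced above N and also forced below A.
Above N: {C, Y, H}. Below A: {F, J, K, L, Y}.
Intersection: {Y} — 1.

1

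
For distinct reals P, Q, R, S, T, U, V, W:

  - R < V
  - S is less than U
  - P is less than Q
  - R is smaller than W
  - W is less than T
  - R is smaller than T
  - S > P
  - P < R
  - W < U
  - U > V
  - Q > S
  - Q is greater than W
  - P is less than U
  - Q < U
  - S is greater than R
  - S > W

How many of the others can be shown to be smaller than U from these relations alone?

6

Directly below U: P, W, V, S, Q.
One step further: R (6 so far).
Nothing else is reachable below U; 6 in all.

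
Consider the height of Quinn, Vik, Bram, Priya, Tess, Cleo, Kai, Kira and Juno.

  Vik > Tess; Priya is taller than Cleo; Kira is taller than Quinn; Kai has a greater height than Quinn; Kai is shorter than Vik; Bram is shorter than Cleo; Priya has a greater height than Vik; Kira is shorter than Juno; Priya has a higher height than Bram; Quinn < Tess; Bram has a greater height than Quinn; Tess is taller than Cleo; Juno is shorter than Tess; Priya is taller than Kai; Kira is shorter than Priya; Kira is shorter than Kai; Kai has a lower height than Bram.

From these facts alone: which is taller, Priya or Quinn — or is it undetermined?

Priya

Chaining the given relations: Quinn < Kira < Kai < Bram < Cleo < Tess < Vik < Priya.
So Priya is taller.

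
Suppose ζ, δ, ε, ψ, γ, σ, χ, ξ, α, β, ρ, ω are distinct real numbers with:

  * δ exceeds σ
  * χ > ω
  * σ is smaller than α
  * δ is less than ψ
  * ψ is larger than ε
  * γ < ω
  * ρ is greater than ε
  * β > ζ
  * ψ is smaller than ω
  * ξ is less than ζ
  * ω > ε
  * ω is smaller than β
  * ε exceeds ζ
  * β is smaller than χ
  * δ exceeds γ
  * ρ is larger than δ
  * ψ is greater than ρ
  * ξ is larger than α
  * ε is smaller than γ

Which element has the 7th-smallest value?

Piecing the relations together gives one ordering: σ < α < ξ < ζ < ε < γ < δ < ρ < ψ < ω < β < χ.
The 7th smallest is δ.

δ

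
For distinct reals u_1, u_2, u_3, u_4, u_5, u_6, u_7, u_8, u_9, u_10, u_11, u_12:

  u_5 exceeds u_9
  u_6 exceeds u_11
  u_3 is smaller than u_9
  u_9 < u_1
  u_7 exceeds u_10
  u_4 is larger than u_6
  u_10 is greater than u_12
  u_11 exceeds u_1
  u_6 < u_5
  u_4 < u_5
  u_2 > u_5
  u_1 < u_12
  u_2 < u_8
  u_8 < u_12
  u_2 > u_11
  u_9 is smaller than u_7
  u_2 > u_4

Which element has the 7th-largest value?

Chaining the given pairs: u_3 < u_9 < u_1 < u_11 < u_6 < u_4 < u_5 < u_2 < u_8 < u_12 < u_10 < u_7.
Counting 7 from the largest end gives u_4.

u_4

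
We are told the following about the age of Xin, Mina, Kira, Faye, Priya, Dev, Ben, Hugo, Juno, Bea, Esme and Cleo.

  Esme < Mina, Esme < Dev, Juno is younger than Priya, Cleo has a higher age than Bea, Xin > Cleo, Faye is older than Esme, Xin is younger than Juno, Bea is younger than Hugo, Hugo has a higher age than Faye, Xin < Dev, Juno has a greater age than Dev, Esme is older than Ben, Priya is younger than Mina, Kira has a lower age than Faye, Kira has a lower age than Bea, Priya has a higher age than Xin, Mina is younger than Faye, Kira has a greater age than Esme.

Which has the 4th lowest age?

Bea

Chaining the given pairs: Ben < Esme < Kira < Bea < Cleo < Xin < Dev < Juno < Priya < Mina < Faye < Hugo.
The 4th smallest is Bea.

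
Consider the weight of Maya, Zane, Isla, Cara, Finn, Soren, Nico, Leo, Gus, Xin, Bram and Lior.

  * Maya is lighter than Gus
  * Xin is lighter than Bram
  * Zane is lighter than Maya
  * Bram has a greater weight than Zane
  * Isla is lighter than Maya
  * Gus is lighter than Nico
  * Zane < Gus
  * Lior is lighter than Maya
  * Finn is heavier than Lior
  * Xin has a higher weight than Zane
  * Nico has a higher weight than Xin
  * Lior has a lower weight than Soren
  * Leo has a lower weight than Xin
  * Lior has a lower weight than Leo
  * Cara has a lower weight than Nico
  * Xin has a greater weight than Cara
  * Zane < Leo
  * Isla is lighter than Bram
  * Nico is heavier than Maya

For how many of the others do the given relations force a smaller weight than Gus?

Directly below Gus: Zane, Maya.
One step further: Lior, Isla (4 so far).
No other element is forced below Gus by the given relations, so the count is 4.

4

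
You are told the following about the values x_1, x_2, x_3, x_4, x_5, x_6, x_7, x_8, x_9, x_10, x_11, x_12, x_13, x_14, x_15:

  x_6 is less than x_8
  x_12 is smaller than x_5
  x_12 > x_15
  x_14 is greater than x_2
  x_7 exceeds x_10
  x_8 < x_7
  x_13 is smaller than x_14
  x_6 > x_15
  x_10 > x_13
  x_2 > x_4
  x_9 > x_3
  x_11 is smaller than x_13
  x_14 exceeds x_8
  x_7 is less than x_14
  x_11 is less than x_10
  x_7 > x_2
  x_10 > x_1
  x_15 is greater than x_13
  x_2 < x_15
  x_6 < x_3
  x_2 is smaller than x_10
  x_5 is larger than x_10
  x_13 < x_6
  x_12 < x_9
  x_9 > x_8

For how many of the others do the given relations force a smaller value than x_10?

5

From x_10 the given relations immediately reach x_1, x_11, x_13, x_2.
From those, x_4 — 5 in total.
No other element is forced below x_10 by the given relations, so the count is 5.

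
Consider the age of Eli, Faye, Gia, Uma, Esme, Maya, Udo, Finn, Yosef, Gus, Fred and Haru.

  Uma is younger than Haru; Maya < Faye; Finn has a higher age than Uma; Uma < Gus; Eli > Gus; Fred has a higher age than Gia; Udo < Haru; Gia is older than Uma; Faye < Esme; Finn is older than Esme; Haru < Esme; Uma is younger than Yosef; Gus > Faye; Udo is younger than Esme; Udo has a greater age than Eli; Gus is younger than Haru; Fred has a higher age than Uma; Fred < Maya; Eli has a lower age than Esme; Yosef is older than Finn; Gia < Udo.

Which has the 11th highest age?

Piecing the relations together gives one ordering: Uma < Gia < Fred < Maya < Faye < Gus < Eli < Udo < Haru < Esme < Finn < Yosef.
Counting 11 from the largest end gives Gia.

Gia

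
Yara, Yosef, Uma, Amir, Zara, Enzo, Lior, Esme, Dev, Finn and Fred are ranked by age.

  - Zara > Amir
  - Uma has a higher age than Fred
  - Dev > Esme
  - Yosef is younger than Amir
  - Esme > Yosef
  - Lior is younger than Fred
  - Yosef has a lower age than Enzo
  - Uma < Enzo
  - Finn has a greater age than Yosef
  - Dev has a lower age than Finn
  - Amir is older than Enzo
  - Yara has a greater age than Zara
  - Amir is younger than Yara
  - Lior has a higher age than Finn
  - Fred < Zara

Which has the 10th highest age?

Esme

Chaining the given pairs: Yosef < Esme < Dev < Finn < Lior < Fred < Uma < Enzo < Amir < Zara < Yara.
Counting 10 from the largest end gives Esme.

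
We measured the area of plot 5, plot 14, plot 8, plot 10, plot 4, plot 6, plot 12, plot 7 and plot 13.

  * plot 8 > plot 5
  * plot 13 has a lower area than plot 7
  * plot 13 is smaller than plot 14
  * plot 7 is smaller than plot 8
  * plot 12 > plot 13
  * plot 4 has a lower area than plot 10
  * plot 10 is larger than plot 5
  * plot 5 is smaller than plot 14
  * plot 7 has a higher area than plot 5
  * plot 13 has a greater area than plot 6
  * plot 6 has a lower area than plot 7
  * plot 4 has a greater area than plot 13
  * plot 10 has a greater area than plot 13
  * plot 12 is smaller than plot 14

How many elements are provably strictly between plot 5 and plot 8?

The relations place plot 5 below plot 8. An element lies strictly between them when it is forced above plot 5 and also forced below plot 8.
Above plot 5: {plot 7, plot 10, plot 14}. Below plot 8: {plot 6, plot 13, plot 7}.
Intersection: {plot 7} — 1.

1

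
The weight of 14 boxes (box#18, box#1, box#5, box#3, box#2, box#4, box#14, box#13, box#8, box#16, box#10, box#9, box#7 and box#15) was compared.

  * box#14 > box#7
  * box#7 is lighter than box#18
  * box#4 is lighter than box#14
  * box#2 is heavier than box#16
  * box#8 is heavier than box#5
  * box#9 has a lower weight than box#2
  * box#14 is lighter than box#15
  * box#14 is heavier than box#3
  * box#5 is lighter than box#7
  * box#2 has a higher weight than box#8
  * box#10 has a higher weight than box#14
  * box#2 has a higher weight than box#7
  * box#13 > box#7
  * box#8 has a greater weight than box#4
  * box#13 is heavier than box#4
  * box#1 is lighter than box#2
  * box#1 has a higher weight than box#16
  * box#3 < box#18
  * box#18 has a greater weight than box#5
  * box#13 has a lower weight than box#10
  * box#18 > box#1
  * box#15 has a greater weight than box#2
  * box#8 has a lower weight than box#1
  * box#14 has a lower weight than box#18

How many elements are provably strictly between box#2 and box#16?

Chaining upward from box#16 reaches: box#1, box#18, box#15.
Chaining downward from box#2 reaches: box#5, box#4, box#7, box#9, box#8, box#1.
Strictly between box#16 and box#2 are those in both lists: box#1 — 1 element.

1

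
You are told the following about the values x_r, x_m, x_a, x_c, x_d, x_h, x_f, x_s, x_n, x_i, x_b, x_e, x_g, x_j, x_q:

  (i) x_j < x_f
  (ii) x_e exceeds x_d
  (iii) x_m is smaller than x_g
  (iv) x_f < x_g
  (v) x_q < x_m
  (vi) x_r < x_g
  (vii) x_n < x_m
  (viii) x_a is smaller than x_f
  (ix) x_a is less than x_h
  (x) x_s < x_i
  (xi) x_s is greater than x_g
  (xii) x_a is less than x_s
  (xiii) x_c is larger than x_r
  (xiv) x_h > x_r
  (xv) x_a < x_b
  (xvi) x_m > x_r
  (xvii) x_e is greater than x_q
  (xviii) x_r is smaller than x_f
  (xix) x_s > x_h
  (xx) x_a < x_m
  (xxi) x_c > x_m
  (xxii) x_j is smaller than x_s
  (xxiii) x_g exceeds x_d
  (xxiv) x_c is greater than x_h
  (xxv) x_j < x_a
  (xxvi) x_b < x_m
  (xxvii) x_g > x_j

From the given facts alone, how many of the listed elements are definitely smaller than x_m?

From x_m the given relations immediately reach x_n, x_r, x_a, x_b, x_q.
From those, x_j — 6 in total.
No other element is forced below x_m by the given relations, so the count is 6.

6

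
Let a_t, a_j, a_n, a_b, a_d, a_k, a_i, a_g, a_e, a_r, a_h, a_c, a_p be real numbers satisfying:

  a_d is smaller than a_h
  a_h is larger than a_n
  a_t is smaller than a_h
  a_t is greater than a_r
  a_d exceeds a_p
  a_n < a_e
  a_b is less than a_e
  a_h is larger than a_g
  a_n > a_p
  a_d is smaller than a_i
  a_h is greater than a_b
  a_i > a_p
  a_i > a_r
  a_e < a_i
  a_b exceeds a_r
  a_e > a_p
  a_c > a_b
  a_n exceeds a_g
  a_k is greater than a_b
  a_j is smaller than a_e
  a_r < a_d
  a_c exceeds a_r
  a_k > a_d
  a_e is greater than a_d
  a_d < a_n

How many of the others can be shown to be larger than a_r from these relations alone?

From a_r the given relations immediately reach a_b, a_d, a_t, a_c, a_i.
From those, a_k, a_n, a_e, a_h — 9 in total.
No other element is forced above a_r by the given relations, so the count is 9.

9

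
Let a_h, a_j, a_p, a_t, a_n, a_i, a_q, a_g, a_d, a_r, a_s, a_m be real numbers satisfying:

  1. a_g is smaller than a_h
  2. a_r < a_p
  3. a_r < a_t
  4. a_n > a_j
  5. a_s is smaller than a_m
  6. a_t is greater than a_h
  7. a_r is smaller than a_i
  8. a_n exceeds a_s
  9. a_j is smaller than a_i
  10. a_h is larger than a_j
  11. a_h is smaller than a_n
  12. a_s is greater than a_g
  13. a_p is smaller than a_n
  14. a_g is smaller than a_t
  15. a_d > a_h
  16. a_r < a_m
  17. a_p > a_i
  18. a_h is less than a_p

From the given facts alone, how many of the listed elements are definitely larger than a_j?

6

From a_j the given relations immediately reach a_i, a_h, a_n.
From those, a_t, a_d, a_p — 6 in total.
No other element is forced above a_j by the given relations, so the count is 6.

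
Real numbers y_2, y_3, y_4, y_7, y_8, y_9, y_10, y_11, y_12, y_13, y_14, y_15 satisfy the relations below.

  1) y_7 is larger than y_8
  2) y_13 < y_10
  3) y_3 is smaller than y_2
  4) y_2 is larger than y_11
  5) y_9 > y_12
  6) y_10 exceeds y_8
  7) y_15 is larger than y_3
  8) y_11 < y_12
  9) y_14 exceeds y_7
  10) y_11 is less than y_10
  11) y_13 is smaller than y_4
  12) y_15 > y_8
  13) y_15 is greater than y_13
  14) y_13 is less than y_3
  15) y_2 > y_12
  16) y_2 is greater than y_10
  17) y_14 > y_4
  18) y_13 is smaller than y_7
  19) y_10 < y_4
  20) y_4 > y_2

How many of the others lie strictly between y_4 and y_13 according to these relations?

3

Chaining upward from y_13 reaches: y_7, y_3, y_10, y_2, y_14, y_15.
Chaining downward from y_4 reaches: y_11, y_8, y_12, y_3, y_10, y_2.
Strictly between y_13 and y_4 are those in both lists: y_3, y_10, y_2 — 3 elements.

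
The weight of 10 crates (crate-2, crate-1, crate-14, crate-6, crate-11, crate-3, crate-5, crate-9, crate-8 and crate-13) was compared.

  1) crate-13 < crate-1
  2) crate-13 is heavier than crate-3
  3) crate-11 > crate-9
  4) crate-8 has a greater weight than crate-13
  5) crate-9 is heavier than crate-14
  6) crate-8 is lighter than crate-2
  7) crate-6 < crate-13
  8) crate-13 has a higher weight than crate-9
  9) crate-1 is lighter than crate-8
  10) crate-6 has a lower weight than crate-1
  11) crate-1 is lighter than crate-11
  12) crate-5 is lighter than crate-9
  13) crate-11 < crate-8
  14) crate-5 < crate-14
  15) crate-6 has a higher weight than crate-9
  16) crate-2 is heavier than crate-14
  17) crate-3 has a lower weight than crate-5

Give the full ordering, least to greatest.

crate-3 < crate-5 < crate-14 < crate-9 < crate-6 < crate-13 < crate-1 < crate-11 < crate-8 < crate-2

Each adjacent pair is fixed by a given relation: crate-3 < crate-5; crate-5 < crate-14; crate-14 < crate-9; crate-9 < crate-6; crate-6 < crate-13; crate-13 < crate-1; crate-1 < crate-11; crate-11 < crate-8; crate-8 < crate-2. Chaining them end to end gives the full order.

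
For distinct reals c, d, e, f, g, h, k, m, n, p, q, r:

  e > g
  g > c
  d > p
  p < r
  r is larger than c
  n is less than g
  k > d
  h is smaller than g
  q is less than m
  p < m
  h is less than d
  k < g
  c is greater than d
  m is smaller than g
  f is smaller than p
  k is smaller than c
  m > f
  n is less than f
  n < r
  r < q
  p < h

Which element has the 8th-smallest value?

r

The consecutive relations fix a unique order: n < f < p < h < d < k < c < r < q < m < g < e.
The 8th smallest is r.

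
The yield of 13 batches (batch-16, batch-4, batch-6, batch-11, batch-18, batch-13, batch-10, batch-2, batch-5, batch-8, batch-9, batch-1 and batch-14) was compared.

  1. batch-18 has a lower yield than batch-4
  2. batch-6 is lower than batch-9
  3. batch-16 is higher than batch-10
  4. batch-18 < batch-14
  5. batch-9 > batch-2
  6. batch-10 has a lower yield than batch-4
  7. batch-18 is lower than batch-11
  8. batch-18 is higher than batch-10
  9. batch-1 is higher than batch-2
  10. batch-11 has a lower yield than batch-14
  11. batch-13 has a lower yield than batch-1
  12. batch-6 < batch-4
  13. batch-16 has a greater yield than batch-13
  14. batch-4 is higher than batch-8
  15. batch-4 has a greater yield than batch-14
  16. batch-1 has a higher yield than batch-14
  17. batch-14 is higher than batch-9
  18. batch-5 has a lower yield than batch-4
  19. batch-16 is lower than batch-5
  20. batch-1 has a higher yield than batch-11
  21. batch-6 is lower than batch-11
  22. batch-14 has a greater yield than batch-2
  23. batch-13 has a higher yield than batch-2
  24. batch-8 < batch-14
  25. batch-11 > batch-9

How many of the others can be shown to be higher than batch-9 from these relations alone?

4

The elements the relations force above batch-9 are batch-11, batch-14, batch-4, batch-1 — no chain reaches any other.
That is 4.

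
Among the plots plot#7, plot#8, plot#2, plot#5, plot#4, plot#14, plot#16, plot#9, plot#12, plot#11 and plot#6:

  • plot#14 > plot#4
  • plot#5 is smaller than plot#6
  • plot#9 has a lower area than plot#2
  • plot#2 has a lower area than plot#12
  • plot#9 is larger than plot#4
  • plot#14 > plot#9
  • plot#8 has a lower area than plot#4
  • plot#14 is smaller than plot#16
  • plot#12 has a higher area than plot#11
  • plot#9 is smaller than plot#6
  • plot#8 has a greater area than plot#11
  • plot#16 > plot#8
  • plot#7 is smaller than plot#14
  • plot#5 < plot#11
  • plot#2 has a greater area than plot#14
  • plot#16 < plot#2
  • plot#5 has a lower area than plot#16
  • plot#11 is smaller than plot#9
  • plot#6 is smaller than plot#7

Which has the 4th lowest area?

plot#4

Piecing the relations together gives one ordering: plot#5 < plot#11 < plot#8 < plot#4 < plot#9 < plot#6 < plot#7 < plot#14 < plot#16 < plot#2 < plot#12.
Counting 4 from the smallest end gives plot#4.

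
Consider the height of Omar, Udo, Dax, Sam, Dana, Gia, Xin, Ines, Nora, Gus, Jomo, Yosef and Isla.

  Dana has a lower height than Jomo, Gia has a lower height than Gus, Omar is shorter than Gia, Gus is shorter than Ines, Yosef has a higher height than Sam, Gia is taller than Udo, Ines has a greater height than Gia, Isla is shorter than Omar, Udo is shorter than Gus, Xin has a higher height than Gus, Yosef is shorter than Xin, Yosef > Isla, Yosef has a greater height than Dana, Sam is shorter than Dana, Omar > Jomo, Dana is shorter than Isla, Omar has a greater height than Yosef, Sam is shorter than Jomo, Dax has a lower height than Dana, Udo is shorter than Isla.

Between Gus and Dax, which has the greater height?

Gus

Dax < Dana < Isla < Yosef < Omar < Gia < Gus, by transitivity through Dana, Isla, Yosef, Omar, Gia.
So Dax < Gus; Gus is the taller of the two.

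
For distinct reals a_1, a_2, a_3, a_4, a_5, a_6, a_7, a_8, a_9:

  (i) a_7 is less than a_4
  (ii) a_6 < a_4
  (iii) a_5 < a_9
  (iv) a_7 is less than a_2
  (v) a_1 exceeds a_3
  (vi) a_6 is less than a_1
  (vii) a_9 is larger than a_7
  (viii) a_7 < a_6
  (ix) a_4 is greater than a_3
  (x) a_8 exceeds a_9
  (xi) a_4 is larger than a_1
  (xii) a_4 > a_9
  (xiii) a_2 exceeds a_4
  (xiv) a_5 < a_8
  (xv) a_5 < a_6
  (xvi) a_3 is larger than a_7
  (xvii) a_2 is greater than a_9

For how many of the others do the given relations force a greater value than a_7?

7

From a_7 the given relations immediately reach a_9, a_3, a_6, a_4, a_2.
From those, a_8, a_1 — 7 in total.
Nothing else is reachable above a_7; 7 in all.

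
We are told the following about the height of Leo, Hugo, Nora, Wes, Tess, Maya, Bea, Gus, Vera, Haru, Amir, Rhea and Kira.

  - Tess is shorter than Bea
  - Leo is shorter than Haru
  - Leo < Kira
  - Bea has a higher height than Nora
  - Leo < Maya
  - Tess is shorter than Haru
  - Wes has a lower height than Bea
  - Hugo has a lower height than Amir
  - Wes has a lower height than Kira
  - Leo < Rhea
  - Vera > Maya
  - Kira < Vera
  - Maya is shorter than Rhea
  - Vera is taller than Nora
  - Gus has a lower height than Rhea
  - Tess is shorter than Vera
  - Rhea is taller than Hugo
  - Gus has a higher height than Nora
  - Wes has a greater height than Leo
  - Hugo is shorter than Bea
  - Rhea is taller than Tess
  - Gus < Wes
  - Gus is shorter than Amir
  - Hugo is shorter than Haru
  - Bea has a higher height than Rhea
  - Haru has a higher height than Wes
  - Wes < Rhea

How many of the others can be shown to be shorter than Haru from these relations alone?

6

The elements the relations force below Haru are Tess, Nora, Leo, Gus, Wes, Hugo — no chain reaches any other.
That is 6.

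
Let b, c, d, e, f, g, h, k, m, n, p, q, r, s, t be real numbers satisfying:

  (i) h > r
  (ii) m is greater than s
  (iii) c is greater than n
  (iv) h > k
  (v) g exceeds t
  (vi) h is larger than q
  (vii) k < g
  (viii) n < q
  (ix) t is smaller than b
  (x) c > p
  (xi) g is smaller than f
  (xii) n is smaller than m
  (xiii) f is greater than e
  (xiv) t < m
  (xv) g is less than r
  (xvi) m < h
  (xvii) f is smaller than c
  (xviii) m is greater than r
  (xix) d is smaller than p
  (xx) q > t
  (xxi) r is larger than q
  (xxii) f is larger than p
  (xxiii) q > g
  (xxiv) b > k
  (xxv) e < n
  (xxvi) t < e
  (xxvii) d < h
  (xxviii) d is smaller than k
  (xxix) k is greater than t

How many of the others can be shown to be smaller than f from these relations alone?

Directly below f: e, g, p.
One step further: t, d, k (6 so far).
No other element is forced below f by the given relations, so the count is 6.

6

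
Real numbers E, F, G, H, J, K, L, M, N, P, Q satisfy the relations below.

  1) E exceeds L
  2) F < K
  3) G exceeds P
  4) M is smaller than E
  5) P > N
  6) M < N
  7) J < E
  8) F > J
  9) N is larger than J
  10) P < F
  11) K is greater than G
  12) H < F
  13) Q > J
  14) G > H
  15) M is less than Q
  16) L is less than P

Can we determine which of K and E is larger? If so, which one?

Following every chain through E: below E we get L, M, J.
K is not reached, and no chain runs the other way from K to E.
So the given relations leave the order of E and K undetermined.

undetermined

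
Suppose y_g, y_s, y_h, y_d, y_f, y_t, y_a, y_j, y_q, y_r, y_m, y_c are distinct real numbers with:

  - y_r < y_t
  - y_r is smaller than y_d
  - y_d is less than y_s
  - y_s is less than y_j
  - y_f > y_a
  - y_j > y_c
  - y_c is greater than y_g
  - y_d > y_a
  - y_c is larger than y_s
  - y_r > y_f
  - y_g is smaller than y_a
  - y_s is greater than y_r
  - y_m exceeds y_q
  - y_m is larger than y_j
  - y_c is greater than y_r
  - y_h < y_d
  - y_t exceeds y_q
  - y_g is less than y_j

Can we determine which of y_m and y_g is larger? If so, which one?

y_m

Link the given pairs in sequence: y_g < y_a; y_a < y_f; y_f < y_r; y_r < y_d; y_d < y_s; y_s < y_c; y_c < y_j; y_j < y_m.
Together: y_g < y_a < y_f < y_r < y_d < y_s < y_c < y_j < y_m.
So y_m is larger.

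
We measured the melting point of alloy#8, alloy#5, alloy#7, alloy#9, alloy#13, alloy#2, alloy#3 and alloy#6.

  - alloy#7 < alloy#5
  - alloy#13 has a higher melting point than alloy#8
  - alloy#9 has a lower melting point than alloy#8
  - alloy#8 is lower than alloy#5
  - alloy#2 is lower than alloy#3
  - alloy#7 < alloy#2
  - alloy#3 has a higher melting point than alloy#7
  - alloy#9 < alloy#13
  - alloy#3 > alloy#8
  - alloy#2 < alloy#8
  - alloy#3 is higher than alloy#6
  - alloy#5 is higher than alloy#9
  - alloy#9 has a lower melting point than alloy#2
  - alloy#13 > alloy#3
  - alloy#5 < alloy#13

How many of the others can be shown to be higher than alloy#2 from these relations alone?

From alloy#2 the given relations immediately reach alloy#8, alloy#3.
From those, alloy#5, alloy#13 — 4 in total.
Nothing else is reachable above alloy#2; 4 in all.

4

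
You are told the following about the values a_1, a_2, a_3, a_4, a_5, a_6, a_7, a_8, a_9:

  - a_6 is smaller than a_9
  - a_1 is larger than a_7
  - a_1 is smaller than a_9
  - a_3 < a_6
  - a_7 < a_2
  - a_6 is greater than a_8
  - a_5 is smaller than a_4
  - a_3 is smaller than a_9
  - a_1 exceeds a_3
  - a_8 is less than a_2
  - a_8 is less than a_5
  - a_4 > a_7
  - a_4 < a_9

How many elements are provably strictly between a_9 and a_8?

3

Chaining upward from a_8 reaches: a_5, a_2, a_6, a_4.
Chaining downward from a_9 reaches: a_3, a_7, a_5, a_6, a_4, a_1.
Strictly between a_8 and a_9 are those in both lists: a_5, a_6, a_4 — 3 elements.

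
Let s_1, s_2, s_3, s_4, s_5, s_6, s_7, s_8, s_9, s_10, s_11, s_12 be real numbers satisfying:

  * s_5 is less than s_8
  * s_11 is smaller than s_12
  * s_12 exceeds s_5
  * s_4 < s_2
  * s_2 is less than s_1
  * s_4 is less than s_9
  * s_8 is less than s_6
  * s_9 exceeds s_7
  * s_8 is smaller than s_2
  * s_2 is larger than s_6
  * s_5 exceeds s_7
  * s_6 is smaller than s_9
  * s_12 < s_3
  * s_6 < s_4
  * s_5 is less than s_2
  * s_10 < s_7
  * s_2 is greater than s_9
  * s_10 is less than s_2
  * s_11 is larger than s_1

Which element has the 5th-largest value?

s_2

Piecing the relations together gives one ordering: s_10 < s_7 < s_5 < s_8 < s_6 < s_4 < s_9 < s_2 < s_1 < s_11 < s_12 < s_3.
Counting 5 from the largest end gives s_2.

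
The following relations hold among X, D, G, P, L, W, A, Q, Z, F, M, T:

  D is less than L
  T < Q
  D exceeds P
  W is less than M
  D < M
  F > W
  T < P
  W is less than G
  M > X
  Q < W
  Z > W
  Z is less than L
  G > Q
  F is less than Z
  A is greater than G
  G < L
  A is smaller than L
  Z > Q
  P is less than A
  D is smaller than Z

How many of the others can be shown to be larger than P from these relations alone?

Directly above P: D, A.
One step further: Z, M, L (5 so far).
No other element is forced above P by the given relations, so the count is 5.

5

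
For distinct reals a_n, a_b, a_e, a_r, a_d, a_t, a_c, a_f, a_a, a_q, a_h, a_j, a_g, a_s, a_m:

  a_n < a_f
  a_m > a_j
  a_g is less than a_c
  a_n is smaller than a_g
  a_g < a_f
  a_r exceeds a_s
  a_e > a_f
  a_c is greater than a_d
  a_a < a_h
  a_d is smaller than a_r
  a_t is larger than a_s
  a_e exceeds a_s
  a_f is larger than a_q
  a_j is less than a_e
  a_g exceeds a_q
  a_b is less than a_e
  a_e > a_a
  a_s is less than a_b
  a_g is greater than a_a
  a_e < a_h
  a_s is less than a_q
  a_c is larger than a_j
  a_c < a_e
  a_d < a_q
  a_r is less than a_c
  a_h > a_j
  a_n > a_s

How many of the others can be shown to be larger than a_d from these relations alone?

The elements the relations force above a_d are a_q, a_r, a_g, a_c, a_f, a_e, a_h — no chain reaches any other.
That is 7.

7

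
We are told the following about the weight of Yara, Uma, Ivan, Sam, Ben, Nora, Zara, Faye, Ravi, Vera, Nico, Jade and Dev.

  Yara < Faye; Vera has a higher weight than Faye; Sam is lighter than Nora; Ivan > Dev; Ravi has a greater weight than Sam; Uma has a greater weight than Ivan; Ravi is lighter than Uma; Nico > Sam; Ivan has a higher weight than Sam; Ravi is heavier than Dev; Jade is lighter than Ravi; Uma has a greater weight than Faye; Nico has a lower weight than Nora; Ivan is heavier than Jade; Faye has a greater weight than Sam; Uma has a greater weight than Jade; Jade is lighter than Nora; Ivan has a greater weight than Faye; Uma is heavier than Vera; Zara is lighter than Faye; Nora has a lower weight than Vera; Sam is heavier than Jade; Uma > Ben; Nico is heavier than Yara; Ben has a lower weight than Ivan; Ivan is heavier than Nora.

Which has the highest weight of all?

Uma

Yara is not greatest since Yara < Nico; Jade is not greatest since Jade < Nora; Zara is not greatest since Zara < Faye; Dev is not greatest since Dev < Ivan; Sam is not greatest since Sam < Nora; Ben is not greatest since Ben < Ivan; Faye is not greatest since Faye < Uma; Nico is not greatest since Nico < Nora; Ravi is not greatest since Ravi < Uma; Nora is not greatest since Nora < Vera; Ivan is not greatest since Ivan < Uma; Vera is not greatest since Vera < Uma.
Only Uma has nothing above it, so Uma is the highest weight.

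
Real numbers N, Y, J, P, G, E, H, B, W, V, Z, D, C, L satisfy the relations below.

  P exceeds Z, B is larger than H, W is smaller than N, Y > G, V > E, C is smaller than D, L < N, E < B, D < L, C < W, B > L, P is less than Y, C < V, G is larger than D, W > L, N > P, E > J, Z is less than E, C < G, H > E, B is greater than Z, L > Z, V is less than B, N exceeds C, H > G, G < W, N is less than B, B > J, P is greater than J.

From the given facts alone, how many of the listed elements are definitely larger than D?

From D the given relations immediately reach G, L.
From those, W, H, N, B, Y — 7 in total.
No other element is forced above D by the given relations, so the count is 7.

7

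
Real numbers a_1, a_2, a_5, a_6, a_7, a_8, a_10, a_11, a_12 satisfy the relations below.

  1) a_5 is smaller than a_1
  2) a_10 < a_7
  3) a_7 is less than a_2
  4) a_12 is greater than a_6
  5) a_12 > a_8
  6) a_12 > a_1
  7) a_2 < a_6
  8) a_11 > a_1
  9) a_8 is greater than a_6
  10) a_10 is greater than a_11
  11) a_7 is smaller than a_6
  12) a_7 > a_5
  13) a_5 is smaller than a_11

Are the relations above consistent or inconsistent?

The single ordering a_5 < a_1 < a_11 < a_10 < a_7 < a_2 < a_6 < a_8 < a_12 satisfies every listed relation, so no contradiction arises.

consistent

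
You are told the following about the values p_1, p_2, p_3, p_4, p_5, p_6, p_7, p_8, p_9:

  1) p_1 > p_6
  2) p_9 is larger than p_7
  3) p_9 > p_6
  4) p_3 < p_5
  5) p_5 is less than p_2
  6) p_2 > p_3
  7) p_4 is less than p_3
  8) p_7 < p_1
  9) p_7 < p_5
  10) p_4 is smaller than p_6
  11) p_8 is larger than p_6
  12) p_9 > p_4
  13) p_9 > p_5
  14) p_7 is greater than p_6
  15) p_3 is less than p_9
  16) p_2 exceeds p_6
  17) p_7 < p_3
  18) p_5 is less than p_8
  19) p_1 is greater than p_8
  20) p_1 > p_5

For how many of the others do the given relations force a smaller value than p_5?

The elements the relations force below p_5 are p_4, p_6, p_7, p_3 — no chain reaches any other.
That is 4.

4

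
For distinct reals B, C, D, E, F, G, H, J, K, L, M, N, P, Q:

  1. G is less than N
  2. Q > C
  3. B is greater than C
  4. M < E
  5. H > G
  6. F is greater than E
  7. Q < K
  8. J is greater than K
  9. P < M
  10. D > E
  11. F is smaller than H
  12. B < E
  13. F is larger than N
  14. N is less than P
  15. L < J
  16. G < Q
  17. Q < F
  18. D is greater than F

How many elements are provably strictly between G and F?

5

The relations place G below F. An element lies strictly between them when it is forced above G and also forced below F.
Above G: {N, P, M, Q, E, K, D, H, J}. Below F: {N, C, P, B, M, Q, E}.
Intersection: {N, P, M, Q, E} — 5.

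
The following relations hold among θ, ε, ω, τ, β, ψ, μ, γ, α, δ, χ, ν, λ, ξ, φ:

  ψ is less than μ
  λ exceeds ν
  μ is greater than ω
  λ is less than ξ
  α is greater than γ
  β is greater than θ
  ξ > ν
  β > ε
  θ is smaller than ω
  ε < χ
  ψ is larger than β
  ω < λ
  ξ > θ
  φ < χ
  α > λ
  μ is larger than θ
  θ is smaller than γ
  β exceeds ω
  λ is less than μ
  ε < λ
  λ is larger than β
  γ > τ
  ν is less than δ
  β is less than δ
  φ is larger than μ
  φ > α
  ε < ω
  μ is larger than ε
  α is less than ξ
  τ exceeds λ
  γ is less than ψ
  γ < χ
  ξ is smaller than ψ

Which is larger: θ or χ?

The relevant relations are θ < ω; ω < β; β < λ; λ < τ; τ < γ; γ < α; α < ξ; ξ < ψ; ψ < μ; μ < φ; φ < χ.
Chaining these gives θ < ω < β < λ < τ < γ < α < ξ < ψ < μ < φ < χ.
So θ < χ; χ is the larger of the two.

χ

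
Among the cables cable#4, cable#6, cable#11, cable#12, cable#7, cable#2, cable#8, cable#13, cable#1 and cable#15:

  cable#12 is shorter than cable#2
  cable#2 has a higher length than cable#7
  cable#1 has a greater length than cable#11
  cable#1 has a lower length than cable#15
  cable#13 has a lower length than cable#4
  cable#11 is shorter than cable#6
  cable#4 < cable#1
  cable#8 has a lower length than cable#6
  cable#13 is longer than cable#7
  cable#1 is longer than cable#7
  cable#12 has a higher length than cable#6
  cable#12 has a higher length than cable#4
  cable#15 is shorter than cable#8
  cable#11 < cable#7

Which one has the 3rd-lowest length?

Chaining the given pairs: cable#11 < cable#7 < cable#13 < cable#4 < cable#1 < cable#15 < cable#8 < cable#6 < cable#12 < cable#2.
Counting 3 from the smallest end gives cable#13.

cable#13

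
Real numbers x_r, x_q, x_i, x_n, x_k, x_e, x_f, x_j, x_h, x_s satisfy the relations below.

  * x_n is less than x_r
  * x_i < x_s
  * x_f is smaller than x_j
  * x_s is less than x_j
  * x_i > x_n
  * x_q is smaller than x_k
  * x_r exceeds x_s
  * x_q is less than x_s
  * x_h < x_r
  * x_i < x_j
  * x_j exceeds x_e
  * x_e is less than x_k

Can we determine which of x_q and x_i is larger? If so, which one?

undetermined

Following every chain through x_q: above x_q we get x_k, x_s, x_j, x_r.
x_i is not reached, and no chain runs the other way from x_i to x_q.
So the given relations leave the order of x_q and x_i undetermined.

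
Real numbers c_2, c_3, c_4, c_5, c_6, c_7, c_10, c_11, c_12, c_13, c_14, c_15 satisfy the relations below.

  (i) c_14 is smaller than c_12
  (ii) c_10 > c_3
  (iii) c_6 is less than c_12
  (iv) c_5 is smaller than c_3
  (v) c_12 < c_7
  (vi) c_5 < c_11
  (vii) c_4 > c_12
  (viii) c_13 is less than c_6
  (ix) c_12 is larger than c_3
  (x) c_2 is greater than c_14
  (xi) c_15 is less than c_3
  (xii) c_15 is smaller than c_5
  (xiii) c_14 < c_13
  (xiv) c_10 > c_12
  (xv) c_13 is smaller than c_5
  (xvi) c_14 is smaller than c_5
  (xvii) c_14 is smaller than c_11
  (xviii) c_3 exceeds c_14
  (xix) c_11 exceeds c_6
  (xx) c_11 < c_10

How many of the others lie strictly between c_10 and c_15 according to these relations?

4

The relations place c_15 below c_10. An element lies strictly between them when it is forced above c_15 and also forced below c_10.
Above c_15: {c_5, c_3, c_11, c_12, c_7, c_4}. Below c_10: {c_14, c_13, c_5, c_6, c_3, c_11, c_12}.
Intersection: {c_5, c_3, c_11, c_12} — 4.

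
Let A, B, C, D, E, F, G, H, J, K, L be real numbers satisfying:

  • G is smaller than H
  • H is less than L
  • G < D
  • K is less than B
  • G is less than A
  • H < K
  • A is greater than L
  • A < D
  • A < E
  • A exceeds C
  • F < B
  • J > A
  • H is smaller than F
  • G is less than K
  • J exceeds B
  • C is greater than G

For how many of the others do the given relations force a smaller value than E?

5

The elements the relations force below E are G, C, H, L, A — no chain reaches any other.
That is 5.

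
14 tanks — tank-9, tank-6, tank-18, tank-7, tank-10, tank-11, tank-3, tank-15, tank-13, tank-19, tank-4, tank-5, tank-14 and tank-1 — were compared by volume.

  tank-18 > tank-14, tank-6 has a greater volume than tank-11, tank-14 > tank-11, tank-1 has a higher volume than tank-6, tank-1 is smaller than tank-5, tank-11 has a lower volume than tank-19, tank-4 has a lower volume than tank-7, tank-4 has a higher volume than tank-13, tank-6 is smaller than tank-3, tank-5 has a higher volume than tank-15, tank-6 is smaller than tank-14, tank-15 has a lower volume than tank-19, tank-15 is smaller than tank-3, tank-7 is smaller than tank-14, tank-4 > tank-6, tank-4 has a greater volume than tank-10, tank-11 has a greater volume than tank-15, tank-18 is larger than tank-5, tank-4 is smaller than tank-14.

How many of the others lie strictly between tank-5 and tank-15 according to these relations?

3

The relations place tank-15 below tank-5. An element lies strictly between them when it is forced above tank-15 and also forced below tank-5.
Above tank-15: {tank-11, tank-6, tank-1, tank-3, tank-4, tank-7, tank-14, tank-18, tank-19}. Below tank-5: {tank-11, tank-6, tank-1}.
Intersection: {tank-11, tank-6, tank-1} — 3.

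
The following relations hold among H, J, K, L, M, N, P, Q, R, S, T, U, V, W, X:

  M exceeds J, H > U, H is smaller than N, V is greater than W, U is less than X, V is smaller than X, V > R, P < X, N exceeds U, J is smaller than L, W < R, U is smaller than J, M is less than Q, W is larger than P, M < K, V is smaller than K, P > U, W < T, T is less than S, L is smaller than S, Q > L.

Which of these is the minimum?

U

J is not least since U < J; M is not least since J < M; L is not least since J < L; P is not least since U < P; W is not least since P < W; T is not least since W < T; R is not least since W < R; V is not least since W < V; H is not least since U < H; N is not least since H < N; K is not least since M < K; Q is not least since L < Q; S is not least since L < S; X is not least since U < X.
Only U has nothing below it, so U is the minimum.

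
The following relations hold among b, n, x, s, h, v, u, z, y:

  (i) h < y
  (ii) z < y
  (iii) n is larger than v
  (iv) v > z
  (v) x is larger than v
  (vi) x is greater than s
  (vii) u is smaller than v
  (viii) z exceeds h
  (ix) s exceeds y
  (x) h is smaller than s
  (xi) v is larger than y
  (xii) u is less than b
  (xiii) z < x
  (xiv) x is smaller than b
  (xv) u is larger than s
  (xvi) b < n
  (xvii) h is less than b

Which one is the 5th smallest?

The consecutive relations fix a unique order: h < z < y < s < u < v < x < b < n.
The 5th smallest is u.

u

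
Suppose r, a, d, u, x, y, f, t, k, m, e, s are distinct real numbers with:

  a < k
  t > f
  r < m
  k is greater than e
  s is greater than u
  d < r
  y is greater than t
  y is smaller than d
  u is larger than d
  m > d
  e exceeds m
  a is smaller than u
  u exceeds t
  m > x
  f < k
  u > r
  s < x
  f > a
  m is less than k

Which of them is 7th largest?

Chaining the given pairs: a < f < t < y < d < r < u < s < x < m < e < k.
The 7th largest is r.

r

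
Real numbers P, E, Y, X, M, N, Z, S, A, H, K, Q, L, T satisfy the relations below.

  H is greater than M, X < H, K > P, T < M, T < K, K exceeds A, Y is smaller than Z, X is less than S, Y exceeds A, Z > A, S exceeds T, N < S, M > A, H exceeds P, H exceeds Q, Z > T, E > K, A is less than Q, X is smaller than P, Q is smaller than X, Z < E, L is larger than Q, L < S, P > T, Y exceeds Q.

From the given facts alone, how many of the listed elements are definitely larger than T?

From T the given relations immediately reach M, P, S, K, Z.
From those, H, E — 7 in total.
Nothing else is reachable above T; 7 in all.

7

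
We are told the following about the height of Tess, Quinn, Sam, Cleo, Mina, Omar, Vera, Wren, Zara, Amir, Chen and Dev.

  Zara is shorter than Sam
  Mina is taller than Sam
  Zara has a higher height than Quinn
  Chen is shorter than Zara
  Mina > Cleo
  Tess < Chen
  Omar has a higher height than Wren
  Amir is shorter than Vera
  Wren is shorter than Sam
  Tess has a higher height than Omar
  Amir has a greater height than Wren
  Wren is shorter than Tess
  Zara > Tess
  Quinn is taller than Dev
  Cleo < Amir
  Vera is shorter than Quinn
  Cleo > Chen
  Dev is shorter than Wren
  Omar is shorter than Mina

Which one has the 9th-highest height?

The consecutive relations fix a unique order: Dev < Wren < Omar < Tess < Chen < Cleo < Amir < Vera < Quinn < Zara < Sam < Mina.
Counting 9 from the largest end gives Tess.

Tess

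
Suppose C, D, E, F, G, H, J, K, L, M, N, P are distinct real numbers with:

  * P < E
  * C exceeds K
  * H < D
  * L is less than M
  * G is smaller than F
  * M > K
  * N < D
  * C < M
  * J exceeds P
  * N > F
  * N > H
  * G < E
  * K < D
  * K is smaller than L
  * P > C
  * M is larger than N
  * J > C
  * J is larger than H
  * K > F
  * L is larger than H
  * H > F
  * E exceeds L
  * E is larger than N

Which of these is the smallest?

F is not least since G < F; K is not least since F < K; H is not least since F < H; N is not least since H < N; C is not least since K < C; L is not least since H < L; P is not least since C < P; E is not least since G < E; D is not least since N < D; J is not least since H < J; M is not least since K < M.
Only G has nothing below it, so G is the smallest.

G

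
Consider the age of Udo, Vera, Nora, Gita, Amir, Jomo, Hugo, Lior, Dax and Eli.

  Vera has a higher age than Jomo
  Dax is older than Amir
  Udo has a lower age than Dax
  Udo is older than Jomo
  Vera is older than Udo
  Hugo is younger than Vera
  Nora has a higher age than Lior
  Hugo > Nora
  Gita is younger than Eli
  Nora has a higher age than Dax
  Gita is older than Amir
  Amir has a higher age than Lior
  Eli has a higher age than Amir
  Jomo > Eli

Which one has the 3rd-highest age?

Nora

Piecing the relations together gives one ordering: Lior < Amir < Gita < Eli < Jomo < Udo < Dax < Nora < Hugo < Vera.
The 3rd largest is Nora.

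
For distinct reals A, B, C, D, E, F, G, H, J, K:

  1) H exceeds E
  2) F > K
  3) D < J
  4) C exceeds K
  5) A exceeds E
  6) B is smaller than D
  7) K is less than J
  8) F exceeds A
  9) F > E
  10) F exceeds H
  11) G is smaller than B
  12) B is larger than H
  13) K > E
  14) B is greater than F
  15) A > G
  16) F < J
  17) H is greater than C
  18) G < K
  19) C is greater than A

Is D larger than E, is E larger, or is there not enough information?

D

Link the given pairs in sequence: E < A; A < C; C < H; H < B; B < D.
Chaining these gives E < A < C < H < B < D.
So D is larger.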